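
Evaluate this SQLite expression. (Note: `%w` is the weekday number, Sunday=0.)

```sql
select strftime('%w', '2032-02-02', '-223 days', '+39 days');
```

First apply '-223 days', '+39 days': 2032-02-02 → 2031-08-02.
2031-08-02 is a Saturday; with Sunday=0 that is 6.

6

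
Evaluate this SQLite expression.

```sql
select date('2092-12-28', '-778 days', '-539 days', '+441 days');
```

2090-08-05

Applying '-778 days' to 2092-12-28: counting 778 days back gives 2090-11-11.
Applying '-539 days' to 2090-11-11: counting 539 days back gives 2089-05-21.
Applying '+441 days' to 2089-05-21: counting 441 days forward gives 2090-08-05.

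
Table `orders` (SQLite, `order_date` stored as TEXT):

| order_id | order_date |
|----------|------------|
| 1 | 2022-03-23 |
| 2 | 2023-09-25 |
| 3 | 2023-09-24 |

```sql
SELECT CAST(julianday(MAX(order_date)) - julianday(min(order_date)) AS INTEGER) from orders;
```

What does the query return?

MIN = 2022-03-23, MAX = 2023-09-25.
8 days remain in March 2022 after the 23rd (31 − 23).
Full months from April 2022 through August 2023 contribute their day counts.
Then 25 days into September 2023.
Total: 8 + 30 + 31 + 30 + 31 + 31 + 30 + 31 + 30 + 31 + 31 + 28 + 31 + 30 + 31 + 30 + 31 + 31 + 25 = 551.

551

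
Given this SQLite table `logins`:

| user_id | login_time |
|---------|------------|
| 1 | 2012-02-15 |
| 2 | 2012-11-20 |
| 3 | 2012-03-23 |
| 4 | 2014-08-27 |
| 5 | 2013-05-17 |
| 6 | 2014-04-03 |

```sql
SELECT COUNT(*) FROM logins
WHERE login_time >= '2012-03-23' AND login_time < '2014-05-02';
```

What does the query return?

4

Rows in [2012-03-23, 2014-05-02): 2012-11-20, 2012-03-23, 2013-05-17, 2014-04-03 → 4 rows.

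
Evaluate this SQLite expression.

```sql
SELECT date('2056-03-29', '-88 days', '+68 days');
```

2056-03-09

Applying '-88 days' to 2056-03-29: counting 88 days back gives 2056-01-01.
Applying '+68 days' to 2056-01-01: counting 68 days forward gives 2056-03-09.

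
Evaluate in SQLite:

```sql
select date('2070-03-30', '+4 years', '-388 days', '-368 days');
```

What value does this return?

2072-03-04

Adding +4 years to 2070-03-30 gives 2074-03-30.
Applying '-388 days' to 2074-03-30: counting 388 days back gives 2073-03-07.
Applying '-368 days' to 2073-03-07: counting 368 days back gives 2072-03-04.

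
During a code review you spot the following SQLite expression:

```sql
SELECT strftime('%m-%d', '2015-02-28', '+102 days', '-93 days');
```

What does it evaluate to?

03-09

First apply '+102 days', '-93 days': 2015-02-28 → 2015-03-09.
`%m-%d` extracts the month-day: 03-09.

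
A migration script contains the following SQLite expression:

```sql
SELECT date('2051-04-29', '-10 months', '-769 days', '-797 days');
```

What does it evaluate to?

2046-03-16

Adding -10 months to 2051-04-29 gives 2050-06-29.
Applying '-769 days' to 2050-06-29: counting 769 days back gives 2048-05-21.
Applying '-797 days' to 2048-05-21: counting 797 days back gives 2046-03-16.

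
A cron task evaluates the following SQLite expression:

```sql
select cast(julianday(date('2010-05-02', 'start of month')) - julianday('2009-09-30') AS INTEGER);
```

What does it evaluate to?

`start of month` rewinds 2010-05-02 to 2010-05-01.
0 days remain in September 2009 after the 30th (30 − 30).
Full months from October 2009 through April 2010 contribute their day counts.
Then 1 day into May 2010.
Total: 0 + 31 + 30 + 31 + 31 + 28 + 31 + 30 + 1 = 213.

213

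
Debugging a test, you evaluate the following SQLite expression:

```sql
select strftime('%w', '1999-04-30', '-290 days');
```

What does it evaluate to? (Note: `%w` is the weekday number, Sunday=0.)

First apply '-290 days': 1999-04-30 → 1998-07-14.
1998-07-14 is a Tuesday; with Sunday=0 that is 2.

2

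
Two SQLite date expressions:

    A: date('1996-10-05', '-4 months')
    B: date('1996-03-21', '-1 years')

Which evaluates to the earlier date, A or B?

A = 1996-06-05.
B = 1995-03-21.
B is earlier.

B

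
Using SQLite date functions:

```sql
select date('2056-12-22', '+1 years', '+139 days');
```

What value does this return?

2058-05-10

Adding +1 year to 2056-12-22 gives 2057-12-22.
Applying '+139 days' to 2057-12-22: counting 139 days forward gives 2058-05-10.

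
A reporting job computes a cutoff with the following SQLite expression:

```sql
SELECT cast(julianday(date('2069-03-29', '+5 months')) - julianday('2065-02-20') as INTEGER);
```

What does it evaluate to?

1651

Adding +5 months to 2069-03-29 gives 2069-08-29.
8 days remain in February 2065 after the 20th (28 − 20).
Full months from March 2065 through July 2069 contribute their day counts.
Then 29 days into August 2069.
Total: 8 + 31 + 30 + 31 + 30 + 31 + 31 + 30 + 31 + 30 + 31 + 31 + 28 + 31 + 30 + 31 + 30 + 31 + 31 + 30 + 31 + 30 + 31 + 31 + 28 + 31 + 30 + 31 + 30 + 31 + 31 + 30 + 31 + 30 + 31 + 31 + 29 + 31 + 30 + 31 + 30 + 31 + 31 + 30 + 31 + 30 + 31 + 31 + 28 + 31 + 30 + 31 + 30 + 31 + 29 = 1651.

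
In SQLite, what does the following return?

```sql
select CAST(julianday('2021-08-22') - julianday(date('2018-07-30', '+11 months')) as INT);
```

784

Adding +11 months to 2018-07-30 gives 2019-06-30.
0 days remain in June 2019 after the 30th (30 − 30).
Full months from July 2019 through July 2021 contribute their day counts.
Then 22 days into August 2021.
Total: 0 + 31 + 31 + 30 + 31 + 30 + 31 + 31 + 29 + 31 + 30 + 31 + 30 + 31 + 31 + 30 + 31 + 30 + 31 + 31 + 28 + 31 + 30 + 31 + 30 + 31 + 22 = 784.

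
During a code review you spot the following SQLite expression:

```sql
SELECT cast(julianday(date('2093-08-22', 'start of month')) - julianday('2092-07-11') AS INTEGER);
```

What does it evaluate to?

386

`start of month` rewinds 2093-08-22 to 2093-08-01.
20 days remain in July 2092 after the 11th (31 − 11).
Full months from August 2092 through July 2093 contribute their day counts.
Then 1 day into August 2093.
Total: 20 + 31 + 30 + 31 + 30 + 31 + 31 + 28 + 31 + 30 + 31 + 30 + 31 + 1 = 386.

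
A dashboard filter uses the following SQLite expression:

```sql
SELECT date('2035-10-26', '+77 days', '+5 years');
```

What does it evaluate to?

Applying '+77 days' to 2035-10-26: counting 77 days forward gives 2036-01-11.
Adding +5 years to 2036-01-11 gives 2041-01-11.

2041-01-11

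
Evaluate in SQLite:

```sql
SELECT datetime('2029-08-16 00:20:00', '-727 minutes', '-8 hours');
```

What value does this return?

2029-08-15 04:13:00

727 minutes = 12h 7m; -727 minutes from 2029-08-16 00:20:00 is 2029-08-15 12:13:00 (crosses midnight).
-8 hours from 2029-08-15 12:13:00 is 2029-08-15 04:13:00.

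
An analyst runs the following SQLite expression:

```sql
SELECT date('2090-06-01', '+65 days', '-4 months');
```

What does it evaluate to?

Applying '+65 days' to 2090-06-01: counting 65 days forward gives 2090-08-05.
Adding -4 months to 2090-08-05 gives 2090-04-05.

2090-04-05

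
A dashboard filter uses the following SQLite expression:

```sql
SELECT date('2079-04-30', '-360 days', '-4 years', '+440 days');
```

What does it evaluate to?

Applying '-360 days' to 2079-04-30: counting 360 days back gives 2078-05-05.
Adding -4 years to 2078-05-05 gives 2074-05-05.
Applying '+440 days' to 2074-05-05: counting 440 days forward gives 2075-07-19.

2075-07-19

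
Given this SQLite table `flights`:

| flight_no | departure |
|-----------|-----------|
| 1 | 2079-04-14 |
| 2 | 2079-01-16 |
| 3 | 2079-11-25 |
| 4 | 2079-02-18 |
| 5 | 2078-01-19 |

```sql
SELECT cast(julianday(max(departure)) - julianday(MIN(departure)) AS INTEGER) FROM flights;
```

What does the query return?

675

MIN = 2078-01-19, MAX = 2079-11-25.
12 days remain in January 2078 after the 19th (31 − 19).
Full months from February 2078 through October 2079 contribute their day counts.
Then 25 days into November 2079.
Total: 12 + 28 + 31 + 30 + 31 + 30 + 31 + 31 + 30 + 31 + 30 + 31 + 31 + 28 + 31 + 30 + 31 + 30 + 31 + 31 + 30 + 31 + 25 = 675.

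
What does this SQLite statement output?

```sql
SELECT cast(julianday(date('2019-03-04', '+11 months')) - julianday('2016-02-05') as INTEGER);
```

1460

Adding +11 months to 2019-03-04 gives 2020-02-04.
24 days remain in February 2016 after the 5th (29 − 5).
Full months from March 2016 through January 2020 contribute their day counts.
Then 4 days into February 2020.
Total: 24 + 31 + 30 + 31 + 30 + 31 + 31 + 30 + 31 + 30 + 31 + 31 + 28 + 31 + 30 + 31 + 30 + 31 + 31 + 30 + 31 + 30 + 31 + 31 + 28 + 31 + 30 + 31 + 30 + 31 + 31 + 30 + 31 + 30 + 31 + 31 + 28 + 31 + 30 + 31 + 30 + 31 + 31 + 30 + 31 + 30 + 31 + 31 + 4 = 1460.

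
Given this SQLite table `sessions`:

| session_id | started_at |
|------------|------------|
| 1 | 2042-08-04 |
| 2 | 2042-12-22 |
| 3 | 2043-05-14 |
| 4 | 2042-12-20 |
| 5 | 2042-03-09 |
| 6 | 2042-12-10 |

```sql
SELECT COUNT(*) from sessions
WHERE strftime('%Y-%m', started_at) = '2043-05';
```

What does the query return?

Rows with year-month 2043-05: 2043-05-14 → 1.

1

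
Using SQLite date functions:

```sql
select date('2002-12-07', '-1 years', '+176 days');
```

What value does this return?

Adding -1 year to 2002-12-07 gives 2001-12-07.
Applying '+176 days' to 2001-12-07: counting 176 days forward gives 2002-06-01.

2002-06-01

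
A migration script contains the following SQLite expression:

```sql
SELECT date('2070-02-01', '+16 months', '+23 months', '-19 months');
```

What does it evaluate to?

Adding +16 months to 2070-02-01 gives 2071-06-01.
Adding +23 months to 2071-06-01 gives 2073-05-01.
Adding -19 months to 2073-05-01 gives 2071-10-01.

2071-10-01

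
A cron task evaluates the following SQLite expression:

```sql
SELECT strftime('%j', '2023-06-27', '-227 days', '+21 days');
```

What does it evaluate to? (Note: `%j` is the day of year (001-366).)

337

First apply '-227 days', '+21 days': 2023-06-27 → 2022-12-03.
Day-of-year for 2022-12-03: days since 2022-01-01 inclusive = 337, zero-padded to 337.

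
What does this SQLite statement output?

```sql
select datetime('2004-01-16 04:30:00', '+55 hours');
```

+55 hours from 2004-01-16 04:30:00 is 2004-01-18 11:30:00 (crosses midnight).

2004-01-18 11:30:00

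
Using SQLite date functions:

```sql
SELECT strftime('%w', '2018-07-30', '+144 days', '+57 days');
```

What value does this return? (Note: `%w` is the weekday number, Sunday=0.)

6

First apply '+144 days', '+57 days': 2018-07-30 → 2019-02-16.
2019-02-16 is a Saturday; with Sunday=0 that is 6.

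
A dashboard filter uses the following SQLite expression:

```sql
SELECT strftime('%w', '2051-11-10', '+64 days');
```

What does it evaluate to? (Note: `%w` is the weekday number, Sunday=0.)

6

First apply '+64 days': 2051-11-10 → 2052-01-13.
2052-01-13 is a Saturday; with Sunday=0 that is 6.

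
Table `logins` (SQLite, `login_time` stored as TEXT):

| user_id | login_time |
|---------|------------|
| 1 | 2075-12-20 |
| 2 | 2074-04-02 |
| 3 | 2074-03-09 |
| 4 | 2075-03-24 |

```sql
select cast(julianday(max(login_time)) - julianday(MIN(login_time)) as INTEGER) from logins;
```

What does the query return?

651

MIN = 2074-03-09, MAX = 2075-12-20.
22 days remain in March 2074 after the 9th (31 − 9).
Full months from April 2074 through November 2075 contribute their day counts.
Then 20 days into December 2075.
Total: 22 + 30 + 31 + 30 + 31 + 31 + 30 + 31 + 30 + 31 + 31 + 28 + 31 + 30 + 31 + 30 + 31 + 31 + 30 + 31 + 30 + 20 = 651.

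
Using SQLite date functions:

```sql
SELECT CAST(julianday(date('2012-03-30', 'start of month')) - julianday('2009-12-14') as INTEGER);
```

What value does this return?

`start of month` rewinds 2012-03-30 to 2012-03-01.
17 days remain in December 2009 after the 14th (31 − 14).
Full months from January 2010 through February 2012 contribute their day counts.
Then 1 day into March 2012.
Total: 17 + 31 + 28 + 31 + 30 + 31 + 30 + 31 + 31 + 30 + 31 + 30 + 31 + 31 + 28 + 31 + 30 + 31 + 30 + 31 + 31 + 30 + 31 + 30 + 31 + 31 + 29 + 1 = 808.

808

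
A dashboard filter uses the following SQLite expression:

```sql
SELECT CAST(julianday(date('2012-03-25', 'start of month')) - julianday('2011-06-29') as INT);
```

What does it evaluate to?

`start of month` rewinds 2012-03-25 to 2012-03-01.
1 day remains in June 2011 after the 29th (30 − 29).
Full months from July 2011 through February 2012 contribute their day counts.
Then 1 day into March 2012.
Total: 1 + 31 + 31 + 30 + 31 + 30 + 31 + 31 + 29 + 1 = 246.

246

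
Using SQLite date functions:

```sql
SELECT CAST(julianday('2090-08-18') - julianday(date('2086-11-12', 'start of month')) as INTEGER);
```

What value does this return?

1386

`start of month` rewinds 2086-11-12 to 2086-11-01.
29 days remain in November 2086 after the 1st (30 − 1).
Full months from December 2086 through July 2090 contribute their day counts.
Then 18 days into August 2090.
Total: 29 + 31 + 31 + 28 + 31 + 30 + 31 + 30 + 31 + 31 + 30 + 31 + 30 + 31 + 31 + 29 + 31 + 30 + 31 + 30 + 31 + 31 + 30 + 31 + 30 + 31 + 31 + 28 + 31 + 30 + 31 + 30 + 31 + 31 + 30 + 31 + 30 + 31 + 31 + 28 + 31 + 30 + 31 + 30 + 31 + 18 = 1386.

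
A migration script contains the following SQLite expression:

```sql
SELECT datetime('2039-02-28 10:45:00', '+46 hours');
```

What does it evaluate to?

+46 hours from 2039-02-28 10:45:00 is 2039-03-02 08:45:00 (crosses midnight).

2039-03-02 08:45:00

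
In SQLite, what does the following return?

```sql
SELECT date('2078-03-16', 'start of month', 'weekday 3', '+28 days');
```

`start of month` rewinds 2078-03-16 to 2078-03-01.
`weekday 3` advances to the next Wednesday; 2078-03-01 is a Tuesday, so it moves forward to 2078-03-02.
Advancing 28 more days within March lands on 2078-03-30.

2078-03-30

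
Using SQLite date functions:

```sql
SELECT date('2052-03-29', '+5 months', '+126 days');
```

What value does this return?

2053-01-02

Adding +5 months to 2052-03-29 gives 2052-08-29.
Applying '+126 days' to 2052-08-29: counting 126 days forward gives 2053-01-02.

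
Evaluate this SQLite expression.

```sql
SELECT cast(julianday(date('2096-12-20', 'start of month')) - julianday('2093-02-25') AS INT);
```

1375

`start of month` rewinds 2096-12-20 to 2096-12-01.
3 days remain in February 2093 after the 25th (28 − 25).
Full months from March 2093 through November 2096 contribute their day counts.
Then 1 day into December 2096.
Total: 3 + 31 + 30 + 31 + 30 + 31 + 31 + 30 + 31 + 30 + 31 + 31 + 28 + 31 + 30 + 31 + 30 + 31 + 31 + 30 + 31 + 30 + 31 + 31 + 28 + 31 + 30 + 31 + 30 + 31 + 31 + 30 + 31 + 30 + 31 + 31 + 29 + 31 + 30 + 31 + 30 + 31 + 31 + 30 + 31 + 30 + 1 = 1375.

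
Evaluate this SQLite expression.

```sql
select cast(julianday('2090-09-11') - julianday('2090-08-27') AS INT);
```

15

4 days remain in August 2090 after the 27th (31 − 27).
Then 11 days into September 2090.
Total: 4 + 11 = 15.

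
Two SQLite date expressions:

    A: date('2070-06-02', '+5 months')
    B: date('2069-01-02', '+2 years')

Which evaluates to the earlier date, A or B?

A = 2070-11-02.
B = 2071-01-02.
A is earlier.

A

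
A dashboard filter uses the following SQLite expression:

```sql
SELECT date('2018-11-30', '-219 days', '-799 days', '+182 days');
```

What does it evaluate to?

Applying '-219 days' to 2018-11-30: counting 219 days back gives 2018-04-25.
Applying '-799 days' to 2018-04-25: counting 799 days back gives 2016-02-16.
Applying '+182 days' to 2016-02-16: counting 182 days forward gives 2016-08-16.

2016-08-16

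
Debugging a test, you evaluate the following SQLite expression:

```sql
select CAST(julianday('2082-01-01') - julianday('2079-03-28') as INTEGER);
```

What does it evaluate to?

1010

3 days remain in March 2079 after the 28th (31 − 28).
Full months from April 2079 through December 2081 contribute their day counts.
Then 1 day into January 2082.
Total: 3 + 30 + 31 + 30 + 31 + 31 + 30 + 31 + 30 + 31 + 31 + 29 + 31 + 30 + 31 + 30 + 31 + 31 + 30 + 31 + 30 + 31 + 31 + 28 + 31 + 30 + 31 + 30 + 31 + 31 + 30 + 31 + 30 + 31 + 1 = 1010.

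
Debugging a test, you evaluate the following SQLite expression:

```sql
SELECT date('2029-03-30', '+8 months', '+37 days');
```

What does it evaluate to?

Adding +8 months to 2029-03-30 gives 2029-11-30.
November 2029 has 30 days; 0 remain after the 30th, so 1 days reach 2029-12-01.
December 2029 has 31 days; 30 remain after the 1st, so 31 days reach 2030-01-01.
Advancing 5 more days within January lands on 2030-01-06.

2030-01-06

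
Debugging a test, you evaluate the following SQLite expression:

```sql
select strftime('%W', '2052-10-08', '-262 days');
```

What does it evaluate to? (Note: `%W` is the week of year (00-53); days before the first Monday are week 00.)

03

First apply '-262 days': 2052-10-08 → 2052-01-20.
2052-01-20 is a Saturday. SQLite's %W counts Mondays since the year started; the result is 03.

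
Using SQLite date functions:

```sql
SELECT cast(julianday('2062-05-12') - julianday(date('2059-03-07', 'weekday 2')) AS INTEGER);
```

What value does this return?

1158

`weekday 2` advances to the next Tuesday; 2059-03-07 is a Friday, so it moves forward to 2059-03-11.
20 days remain in March 2059 after the 11th (31 − 11).
Full months from April 2059 through April 2062 contribute their day counts.
Then 12 days into May 2062.
Total: 20 + 30 + 31 + 30 + 31 + 31 + 30 + 31 + 30 + 31 + 31 + 29 + 31 + 30 + 31 + 30 + 31 + 31 + 30 + 31 + 30 + 31 + 31 + 28 + 31 + 30 + 31 + 30 + 31 + 31 + 30 + 31 + 30 + 31 + 31 + 28 + 31 + 30 + 12 = 1158.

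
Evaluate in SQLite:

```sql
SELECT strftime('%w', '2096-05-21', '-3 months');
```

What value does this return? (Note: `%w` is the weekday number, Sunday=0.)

First apply '-3 months': 2096-05-21 → 2096-02-21.
2096-02-21 is a Tuesday; with Sunday=0 that is 2.

2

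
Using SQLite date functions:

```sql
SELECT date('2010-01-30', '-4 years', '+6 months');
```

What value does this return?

Adding -4 years to 2010-01-30 gives 2006-01-30.
Adding +6 months to 2006-01-30 gives 2006-07-30.

2006-07-30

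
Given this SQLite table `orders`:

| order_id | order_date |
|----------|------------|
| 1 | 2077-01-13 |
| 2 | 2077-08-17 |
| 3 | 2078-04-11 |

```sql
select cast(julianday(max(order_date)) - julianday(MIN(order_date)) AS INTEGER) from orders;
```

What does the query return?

453

MIN = 2077-01-13, MAX = 2078-04-11.
18 days remain in January 2077 after the 13th (31 − 13).
Full months from February 2077 through March 2078 contribute their day counts.
Then 11 days into April 2078.
Total: 18 + 28 + 31 + 30 + 31 + 30 + 31 + 31 + 30 + 31 + 30 + 31 + 31 + 28 + 31 + 11 = 453.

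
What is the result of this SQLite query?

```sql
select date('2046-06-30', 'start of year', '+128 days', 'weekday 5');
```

`start of year` rewinds 2046-06-30 to 2046-01-01.
Applying '+128 days' to 2046-01-01: counting 128 days forward gives 2046-05-09.
`weekday 5` advances to the next Friday; 2046-05-09 is a Wednesday, so it moves forward to 2046-05-11.

2046-05-11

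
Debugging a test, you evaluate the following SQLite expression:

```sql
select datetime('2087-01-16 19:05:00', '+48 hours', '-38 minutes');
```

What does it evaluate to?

+48 hours from 2087-01-16 19:05:00 is 2087-01-18 19:05:00 (crosses midnight).
-38 minutes from 2087-01-18 19:05:00 is 2087-01-18 18:27:00.

2087-01-18 18:27:00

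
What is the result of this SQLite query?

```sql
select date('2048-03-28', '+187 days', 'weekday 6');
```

Applying '+187 days' to 2048-03-28: counting 187 days forward gives 2048-10-01.
`weekday 6` advances to the next Saturday; 2048-10-01 is a Thursday, so it moves forward to 2048-10-03.

2048-10-03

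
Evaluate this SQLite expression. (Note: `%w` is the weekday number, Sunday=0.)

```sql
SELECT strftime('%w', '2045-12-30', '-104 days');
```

First apply '-104 days': 2045-12-30 → 2045-09-17.
2045-09-17 is a Sunday; with Sunday=0 that is 0.

0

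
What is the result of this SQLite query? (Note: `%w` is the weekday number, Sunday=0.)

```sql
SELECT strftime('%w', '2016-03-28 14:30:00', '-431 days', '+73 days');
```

First apply '-431 days', '+73 days': 2016-03-28 14:30:00 → 2015-04-05 14:30:00.
2015-04-05 is a Sunday; with Sunday=0 that is 0.

0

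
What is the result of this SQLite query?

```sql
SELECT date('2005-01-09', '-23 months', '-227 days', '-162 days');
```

Adding -23 months to 2005-01-09 gives 2003-02-09.
Applying '-227 days' to 2003-02-09: counting 227 days back gives 2002-06-27.
Applying '-162 days' to 2002-06-27: counting 162 days back gives 2002-01-16.

2002-01-16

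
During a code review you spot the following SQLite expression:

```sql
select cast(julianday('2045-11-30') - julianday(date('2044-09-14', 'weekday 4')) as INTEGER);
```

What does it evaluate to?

`weekday 4` advances to the next Thursday; 2044-09-14 is a Wednesday, so it moves forward to 2044-09-15.
15 days remain in September 2044 after the 15th (30 − 15).
Full months from October 2044 through October 2045 contribute their day counts.
Then 30 days into November 2045.
Total: 15 + 31 + 30 + 31 + 31 + 28 + 31 + 30 + 31 + 30 + 31 + 31 + 30 + 31 + 30 = 441.

441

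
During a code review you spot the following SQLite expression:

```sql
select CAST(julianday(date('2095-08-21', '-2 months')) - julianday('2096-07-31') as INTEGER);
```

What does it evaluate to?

Adding -2 months to 2095-08-21 gives 2095-06-21.
9 days remain in June 2095 after the 21st (30 − 21).
Full months from July 2095 through June 2096 contribute their day counts.
Then 31 days into July 2096.
Total: 9 + 31 + 31 + 30 + 31 + 30 + 31 + 31 + 29 + 31 + 30 + 31 + 30 + 31 = 406.
The subtraction is earlier − later, so the result is −406 → -406.

-406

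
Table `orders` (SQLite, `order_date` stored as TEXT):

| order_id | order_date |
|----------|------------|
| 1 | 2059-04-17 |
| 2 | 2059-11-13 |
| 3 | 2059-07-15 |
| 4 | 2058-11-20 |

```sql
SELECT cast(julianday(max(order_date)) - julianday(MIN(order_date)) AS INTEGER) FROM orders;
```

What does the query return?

MIN = 2058-11-20, MAX = 2059-11-13.
10 days remain in November 2058 after the 20th (30 − 20).
Full months from December 2058 through October 2059 contribute their day counts.
Then 13 days into November 2059.
Total: 10 + 31 + 31 + 28 + 31 + 30 + 31 + 30 + 31 + 31 + 30 + 31 + 13 = 358.

358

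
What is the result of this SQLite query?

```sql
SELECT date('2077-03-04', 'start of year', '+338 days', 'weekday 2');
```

2077-12-07

`start of year` rewinds 2077-03-04 to 2077-01-01.
Applying '+338 days' to 2077-01-01: counting 338 days forward gives 2077-12-05.
`weekday 2` advances to the next Tuesday; 2077-12-05 is a Sunday, so it moves forward to 2077-12-07.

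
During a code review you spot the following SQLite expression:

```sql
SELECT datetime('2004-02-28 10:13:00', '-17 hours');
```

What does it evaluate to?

-17 hours from 2004-02-28 10:13:00 is 2004-02-27 17:13:00 (crosses midnight).

2004-02-27 17:13:00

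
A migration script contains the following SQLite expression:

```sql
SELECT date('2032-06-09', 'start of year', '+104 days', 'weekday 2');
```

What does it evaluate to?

2032-04-20

`start of year` rewinds 2032-06-09 to 2032-01-01.
Applying '+104 days' to 2032-01-01: counting 104 days forward gives 2032-04-14.
`weekday 2` advances to the next Tuesday; 2032-04-14 is a Wednesday, so it moves forward to 2032-04-20.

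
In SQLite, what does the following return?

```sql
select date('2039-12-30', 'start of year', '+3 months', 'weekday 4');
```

`start of year` rewinds 2039-12-30 to 2039-01-01.
Adding +3 months to 2039-01-01 gives 2039-04-01.
`weekday 4` advances to the next Thursday; 2039-04-01 is a Friday, so it moves forward to 2039-04-07.

2039-04-07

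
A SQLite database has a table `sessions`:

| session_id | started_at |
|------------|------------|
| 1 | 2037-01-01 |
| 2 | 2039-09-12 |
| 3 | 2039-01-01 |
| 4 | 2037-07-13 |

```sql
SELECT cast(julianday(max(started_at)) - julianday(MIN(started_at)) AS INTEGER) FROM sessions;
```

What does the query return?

MIN = 2037-01-01, MAX = 2039-09-12.
30 days remain in January 2037 after the 1st (31 − 1).
Full months from February 2037 through August 2039 contribute their day counts.
Then 12 days into September 2039.
Total: 30 + 28 + 31 + 30 + 31 + 30 + 31 + 31 + 30 + 31 + 30 + 31 + 31 + 28 + 31 + 30 + 31 + 30 + 31 + 31 + 30 + 31 + 30 + 31 + 31 + 28 + 31 + 30 + 31 + 30 + 31 + 31 + 12 = 984.

984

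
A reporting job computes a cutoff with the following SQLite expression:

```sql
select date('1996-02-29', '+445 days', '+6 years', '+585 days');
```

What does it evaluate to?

2004-12-24

Applying '+445 days' to 1996-02-29: counting 445 days forward gives 1997-05-19.
Adding +6 years to 1997-05-19 gives 2003-05-19.
Applying '+585 days' to 2003-05-19: counting 585 days forward gives 2004-12-24.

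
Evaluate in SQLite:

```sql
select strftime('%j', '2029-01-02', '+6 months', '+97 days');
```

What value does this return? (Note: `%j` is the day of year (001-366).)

280

First apply '+6 months', '+97 days': 2029-01-02 → 2029-10-07.
Day-of-year for 2029-10-07: days since 2029-01-01 inclusive = 280, zero-padded to 280.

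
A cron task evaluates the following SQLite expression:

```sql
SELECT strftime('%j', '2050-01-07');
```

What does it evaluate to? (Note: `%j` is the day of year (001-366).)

Day-of-year for 2050-01-07: days since 2050-01-01 inclusive = 7, zero-padded to 007.

007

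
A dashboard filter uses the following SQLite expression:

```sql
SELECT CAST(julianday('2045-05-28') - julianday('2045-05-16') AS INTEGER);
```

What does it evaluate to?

Both dates are in May 2045: 28 − 16 = 12.

12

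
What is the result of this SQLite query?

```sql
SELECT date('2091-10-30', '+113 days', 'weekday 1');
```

2092-02-25

Applying '+113 days' to 2091-10-30: counting 113 days forward gives 2092-02-20.
`weekday 1` advances to the next Monday; 2092-02-20 is a Wednesday, so it moves forward to 2092-02-25.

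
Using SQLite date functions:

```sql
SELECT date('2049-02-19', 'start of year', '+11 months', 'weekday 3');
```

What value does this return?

`start of year` rewinds 2049-02-19 to 2049-01-01.
Adding +11 months to 2049-01-01 gives 2049-12-01.
`weekday 3` advances to the next Wednesday; 2049-12-01 is already a Wednesday, so it stays at 2049-12-01.

2049-12-01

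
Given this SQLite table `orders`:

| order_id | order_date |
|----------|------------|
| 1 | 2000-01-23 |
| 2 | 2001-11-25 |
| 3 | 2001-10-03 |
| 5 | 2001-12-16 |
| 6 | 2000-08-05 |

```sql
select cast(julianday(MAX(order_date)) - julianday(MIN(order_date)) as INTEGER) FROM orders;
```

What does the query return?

MIN = 2000-01-23, MAX = 2001-12-16.
8 days remain in January 2000 after the 23rd (31 − 23).
Full months from February 2000 through November 2001 contribute their day counts.
Then 16 days into December 2001.
Total: 8 + 29 + 31 + 30 + 31 + 30 + 31 + 31 + 30 + 31 + 30 + 31 + 31 + 28 + 31 + 30 + 31 + 30 + 31 + 31 + 30 + 31 + 30 + 16 = 693.

693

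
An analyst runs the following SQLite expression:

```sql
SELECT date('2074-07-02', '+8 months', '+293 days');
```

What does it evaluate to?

Adding +8 months to 2074-07-02 gives 2075-03-02.
Applying '+293 days' to 2075-03-02: counting 293 days forward gives 2075-12-20.

2075-12-20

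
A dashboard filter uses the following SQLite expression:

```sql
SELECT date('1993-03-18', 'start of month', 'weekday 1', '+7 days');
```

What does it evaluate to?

`start of month` rewinds 1993-03-18 to 1993-03-01.
`weekday 1` advances to the next Monday; 1993-03-01 is already a Monday, so it stays at 1993-03-01.
Advancing 7 more days within March lands on 1993-03-08.

1993-03-08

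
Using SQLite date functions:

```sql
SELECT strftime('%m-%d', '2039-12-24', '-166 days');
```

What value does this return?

07-11

First apply '-166 days': 2039-12-24 → 2039-07-11.
`%m-%d` extracts the month-day: 07-11.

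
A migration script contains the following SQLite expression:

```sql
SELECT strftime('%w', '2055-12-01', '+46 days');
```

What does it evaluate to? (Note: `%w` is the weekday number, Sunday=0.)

First apply '+46 days': 2055-12-01 → 2056-01-16.
2056-01-16 is a Sunday; with Sunday=0 that is 0.

0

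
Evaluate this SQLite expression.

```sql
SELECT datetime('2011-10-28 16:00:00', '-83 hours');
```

2011-10-25 05:00:00

-83 hours from 2011-10-28 16:00:00 is 2011-10-25 05:00:00 (crosses midnight).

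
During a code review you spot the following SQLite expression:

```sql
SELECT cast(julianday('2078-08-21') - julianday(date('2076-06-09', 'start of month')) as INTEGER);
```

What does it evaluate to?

`start of month` rewinds 2076-06-09 to 2076-06-01.
29 days remain in June 2076 after the 1st (30 − 1).
Full months from July 2076 through July 2078 contribute their day counts.
Then 21 days into August 2078.
Total: 29 + 31 + 31 + 30 + 31 + 30 + 31 + 31 + 28 + 31 + 30 + 31 + 30 + 31 + 31 + 30 + 31 + 30 + 31 + 31 + 28 + 31 + 30 + 31 + 30 + 31 + 21 = 811.

811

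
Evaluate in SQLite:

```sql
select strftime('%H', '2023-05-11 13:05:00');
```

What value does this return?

`%H` extracts the 2-digit hour (00-23): 13.

13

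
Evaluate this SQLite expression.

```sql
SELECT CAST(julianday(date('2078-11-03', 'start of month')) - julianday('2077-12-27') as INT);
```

309

`start of month` rewinds 2078-11-03 to 2078-11-01.
4 days remain in December 2077 after the 27th (31 − 27).
Full months from January 2078 through October 2078 contribute their day counts.
Then 1 day into November 2078.
Total: 4 + 31 + 28 + 31 + 30 + 31 + 30 + 31 + 31 + 30 + 31 + 1 = 309.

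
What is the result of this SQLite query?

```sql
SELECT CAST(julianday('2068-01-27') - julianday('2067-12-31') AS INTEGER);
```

27

0 days remain in December 2067 after the 31st (31 − 31).
Then 27 days into January 2068.
Total: 0 + 27 = 27.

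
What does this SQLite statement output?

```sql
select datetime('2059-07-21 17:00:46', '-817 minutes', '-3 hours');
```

2059-07-21 00:23:46

817 minutes = 13h 37m; -817 minutes from 2059-07-21 17:00:46 is 2059-07-21 03:23:46.
-3 hours from 2059-07-21 03:23:46 is 2059-07-21 00:23:46.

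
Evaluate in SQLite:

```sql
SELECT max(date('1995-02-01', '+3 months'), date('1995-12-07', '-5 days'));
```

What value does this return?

1995-12-02

date('1995-02-01', '+3 months') → 1995-05-01.
date('1995-12-07', '-5 days') → 1995-12-02.
Later of the two is 1995-12-02.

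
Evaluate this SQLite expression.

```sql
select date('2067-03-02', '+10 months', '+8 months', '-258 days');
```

Adding +10 months to 2067-03-02 gives 2068-01-02.
Adding +8 months to 2068-01-02 gives 2068-09-02.
Applying '-258 days' to 2068-09-02: counting 258 days back gives 2067-12-19.

2067-12-19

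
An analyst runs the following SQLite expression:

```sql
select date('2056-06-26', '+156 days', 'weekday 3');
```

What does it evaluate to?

2056-11-29

Applying '+156 days' to 2056-06-26: counting 156 days forward gives 2056-11-29.
`weekday 3` advances to the next Wednesday; 2056-11-29 is already a Wednesday, so it stays at 2056-11-29.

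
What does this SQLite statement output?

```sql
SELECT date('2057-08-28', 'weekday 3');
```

`weekday 3` advances to the next Wednesday; 2057-08-28 is a Tuesday, so it moves forward to 2057-08-29.

2057-08-29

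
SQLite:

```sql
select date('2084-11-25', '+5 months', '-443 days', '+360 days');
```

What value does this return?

Adding +5 months to 2084-11-25 gives 2085-04-25.
Applying '-443 days' to 2085-04-25: counting 443 days back gives 2084-02-07.
Applying '+360 days' to 2084-02-07: counting 360 days forward gives 2085-02-01.

2085-02-01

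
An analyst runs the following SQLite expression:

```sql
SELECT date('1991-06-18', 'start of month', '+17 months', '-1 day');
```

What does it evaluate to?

1992-10-31

`start of month` rewinds 1991-06-18 to 1991-06-01.
Adding +17 months to 1991-06-01 gives 1992-11-01.
Going back 1 day from 1992-11-01 reaches 1992-10-31 (last day of October, 31 days).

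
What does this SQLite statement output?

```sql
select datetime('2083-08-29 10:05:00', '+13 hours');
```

+13 hours from 2083-08-29 10:05:00 is 2083-08-29 23:05:00.

2083-08-29 23:05:00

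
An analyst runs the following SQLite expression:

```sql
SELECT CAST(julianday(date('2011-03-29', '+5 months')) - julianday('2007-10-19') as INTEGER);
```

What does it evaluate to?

1410

Adding +5 months to 2011-03-29 gives 2011-08-29.
12 days remain in October 2007 after the 19th (31 − 19).
Full months from November 2007 through July 2011 contribute their day counts.
Then 29 days into August 2011.
Total: 12 + 30 + 31 + 31 + 29 + 31 + 30 + 31 + 30 + 31 + 31 + 30 + 31 + 30 + 31 + 31 + 28 + 31 + 30 + 31 + 30 + 31 + 31 + 30 + 31 + 30 + 31 + 31 + 28 + 31 + 30 + 31 + 30 + 31 + 31 + 30 + 31 + 30 + 31 + 31 + 28 + 31 + 30 + 31 + 30 + 31 + 29 = 1410.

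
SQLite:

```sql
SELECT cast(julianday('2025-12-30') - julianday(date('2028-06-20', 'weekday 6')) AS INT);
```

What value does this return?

-907

`weekday 6` advances to the next Saturday; 2028-06-20 is a Tuesday, so it moves forward to 2028-06-24.
1 day remains in December 2025 after the 30th (31 − 30).
Full months from January 2026 through May 2028 contribute their day counts.
Then 24 days into June 2028.
Total: 1 + 31 + 28 + 31 + 30 + 31 + 30 + 31 + 31 + 30 + 31 + 30 + 31 + 31 + 28 + 31 + 30 + 31 + 30 + 31 + 31 + 30 + 31 + 30 + 31 + 31 + 29 + 31 + 30 + 31 + 24 = 907.
The subtraction is earlier − later, so the result is −907 → -907.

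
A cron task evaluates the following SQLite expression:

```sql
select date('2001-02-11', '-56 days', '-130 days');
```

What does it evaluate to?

Applying '-56 days' to 2001-02-11: counting 56 days back gives 2000-12-17.
Applying '-130 days' to 2000-12-17: counting 130 days back gives 2000-08-09.

2000-08-09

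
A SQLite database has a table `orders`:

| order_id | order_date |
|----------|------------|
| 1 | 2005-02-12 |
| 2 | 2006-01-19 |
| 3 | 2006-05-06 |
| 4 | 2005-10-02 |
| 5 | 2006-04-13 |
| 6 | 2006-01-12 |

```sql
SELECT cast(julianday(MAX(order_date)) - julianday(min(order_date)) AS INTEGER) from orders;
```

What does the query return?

MIN = 2005-02-12, MAX = 2006-05-06.
16 days remain in February 2005 after the 12th (28 − 12).
Full months from March 2005 through April 2006 contribute their day counts.
Then 6 days into May 2006.
Total: 16 + 31 + 30 + 31 + 30 + 31 + 31 + 30 + 31 + 30 + 31 + 31 + 28 + 31 + 30 + 6 = 448.

448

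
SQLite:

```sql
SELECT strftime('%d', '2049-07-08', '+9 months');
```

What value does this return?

First apply '+9 months': 2049-07-08 → 2050-04-08.
`%d` extracts the 2-digit day of month: 08.

08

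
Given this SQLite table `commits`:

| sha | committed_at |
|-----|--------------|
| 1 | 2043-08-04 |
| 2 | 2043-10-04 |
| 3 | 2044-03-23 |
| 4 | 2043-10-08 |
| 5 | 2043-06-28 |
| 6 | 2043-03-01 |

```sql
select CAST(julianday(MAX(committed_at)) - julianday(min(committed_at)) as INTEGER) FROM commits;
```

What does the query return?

MIN = 2043-03-01, MAX = 2044-03-23.
30 days remain in March 2043 after the 1st (31 − 1).
Full months from April 2043 through February 2044 contribute their day counts.
Then 23 days into March 2044.
Total: 30 + 30 + 31 + 30 + 31 + 31 + 30 + 31 + 30 + 31 + 31 + 29 + 23 = 388.

388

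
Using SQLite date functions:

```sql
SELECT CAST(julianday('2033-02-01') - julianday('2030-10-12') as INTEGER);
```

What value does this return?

843

19 days remain in October 2030 after the 12th (31 − 12).
Full months from November 2030 through January 2033 contribute their day counts.
Then 1 day into February 2033.
Total: 19 + 30 + 31 + 31 + 28 + 31 + 30 + 31 + 30 + 31 + 31 + 30 + 31 + 30 + 31 + 31 + 29 + 31 + 30 + 31 + 30 + 31 + 31 + 30 + 31 + 30 + 31 + 31 + 1 = 843.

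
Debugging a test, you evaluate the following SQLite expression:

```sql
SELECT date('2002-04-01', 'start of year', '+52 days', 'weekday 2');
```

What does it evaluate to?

`start of year` rewinds 2002-04-01 to 2002-01-01.
Applying '+52 days' to 2002-01-01: counting 52 days forward gives 2002-02-22.
`weekday 2` advances to the next Tuesday; 2002-02-22 is a Friday, so it moves forward to 2002-02-26.

2002-02-26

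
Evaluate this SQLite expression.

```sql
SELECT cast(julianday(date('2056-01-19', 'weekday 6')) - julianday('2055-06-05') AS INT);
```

231

`weekday 6` advances to the next Saturday; 2056-01-19 is a Wednesday, so it moves forward to 2056-01-22.
25 days remain in June 2055 after the 5th (30 − 5).
Full months from July 2055 through December 2055 contribute their day counts.
Then 22 days into January 2056.
Total: 25 + 31 + 31 + 30 + 31 + 30 + 31 + 22 = 231.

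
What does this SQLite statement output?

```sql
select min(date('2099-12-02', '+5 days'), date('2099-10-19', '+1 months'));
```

date('2099-12-02', '+5 days') → 2099-12-07.
date('2099-10-19', '+1 months') → 2099-11-19.
Earlier of the two is 2099-11-19.

2099-11-19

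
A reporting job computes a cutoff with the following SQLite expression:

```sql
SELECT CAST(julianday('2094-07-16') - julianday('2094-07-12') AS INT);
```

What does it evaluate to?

4

Both dates are in July 2094: 16 − 12 = 4.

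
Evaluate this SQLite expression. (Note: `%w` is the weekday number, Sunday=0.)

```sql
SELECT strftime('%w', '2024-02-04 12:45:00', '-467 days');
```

2

First apply '-467 days': 2024-02-04 12:45:00 → 2022-10-25 12:45:00.
2022-10-25 is a Tuesday; with Sunday=0 that is 2.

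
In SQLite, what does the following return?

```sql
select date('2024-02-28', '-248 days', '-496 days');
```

2022-02-14

Applying '-248 days' to 2024-02-28: counting 248 days back gives 2023-06-25.
Applying '-496 days' to 2023-06-25: counting 496 days back gives 2022-02-14.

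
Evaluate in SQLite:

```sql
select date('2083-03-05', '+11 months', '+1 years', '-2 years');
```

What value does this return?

Adding +11 months to 2083-03-05 gives 2084-02-05.
Adding +1 year to 2084-02-05 gives 2085-02-05.
Adding -2 years to 2085-02-05 gives 2083-02-05.

2083-02-05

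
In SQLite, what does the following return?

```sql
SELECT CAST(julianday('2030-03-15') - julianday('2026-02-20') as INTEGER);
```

8 days remain in February 2026 after the 20th (28 − 20).
Full months from March 2026 through February 2030 contribute their day counts.
Then 15 days into March 2030.
Total: 8 + 31 + 30 + 31 + 30 + 31 + 31 + 30 + 31 + 30 + 31 + 31 + 28 + 31 + 30 + 31 + 30 + 31 + 31 + 30 + 31 + 30 + 31 + 31 + 29 + 31 + 30 + 31 + 30 + 31 + 31 + 30 + 31 + 30 + 31 + 31 + 28 + 31 + 30 + 31 + 30 + 31 + 31 + 30 + 31 + 30 + 31 + 31 + 28 + 15 = 1484.

1484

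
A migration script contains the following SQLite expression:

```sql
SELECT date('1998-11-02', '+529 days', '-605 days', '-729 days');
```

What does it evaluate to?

1996-08-19

Applying '+529 days' to 1998-11-02: counting 529 days forward gives 2000-04-14.
Applying '-605 days' to 2000-04-14: counting 605 days back gives 1998-08-18.
Applying '-729 days' to 1998-08-18: counting 729 days back gives 1996-08-19.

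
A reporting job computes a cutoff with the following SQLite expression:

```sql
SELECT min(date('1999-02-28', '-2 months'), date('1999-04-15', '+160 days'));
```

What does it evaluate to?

1998-12-28

date('1999-02-28', '-2 months') → 1998-12-28.
date('1999-04-15', '+160 days') → 1999-09-22.
Earlier of the two is 1998-12-28.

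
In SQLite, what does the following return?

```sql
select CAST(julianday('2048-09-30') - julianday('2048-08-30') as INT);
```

31

1 day remains in August 2048 after the 30th (31 − 30).
Then 30 days into September 2048.
Total: 1 + 30 = 31.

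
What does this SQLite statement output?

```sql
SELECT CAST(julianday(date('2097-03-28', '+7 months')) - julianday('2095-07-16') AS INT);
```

835

Adding +7 months to 2097-03-28 gives 2097-10-28.
15 days remain in July 2095 after the 16th (31 − 16).
Full months from August 2095 through September 2097 contribute their day counts.
Then 28 days into October 2097.
Total: 15 + 31 + 30 + 31 + 30 + 31 + 31 + 29 + 31 + 30 + 31 + 30 + 31 + 31 + 30 + 31 + 30 + 31 + 31 + 28 + 31 + 30 + 31 + 30 + 31 + 31 + 30 + 28 = 835.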